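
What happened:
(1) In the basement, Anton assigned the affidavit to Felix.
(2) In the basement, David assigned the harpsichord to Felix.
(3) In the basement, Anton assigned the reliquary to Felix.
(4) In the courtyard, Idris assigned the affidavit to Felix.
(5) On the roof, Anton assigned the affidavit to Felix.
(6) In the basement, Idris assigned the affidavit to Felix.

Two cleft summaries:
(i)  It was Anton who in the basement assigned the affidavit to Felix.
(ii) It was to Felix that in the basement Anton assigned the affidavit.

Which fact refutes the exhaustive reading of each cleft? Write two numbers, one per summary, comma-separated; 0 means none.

(i): focus "Anton". Looking for thing = the affidavit, recipient = Felix, setting = in the basement with some other agent — fact (6) has Idris there. Refuted.
(ii): focus "Felix". No fact shares agent = Anton, thing = the affidavit, setting = in the basement with a different recipient. 0.

6, 0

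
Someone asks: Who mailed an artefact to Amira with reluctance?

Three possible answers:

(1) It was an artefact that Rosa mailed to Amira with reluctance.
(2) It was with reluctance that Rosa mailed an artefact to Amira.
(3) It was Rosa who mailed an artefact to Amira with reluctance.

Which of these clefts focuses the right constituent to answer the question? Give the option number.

The question word "who" targets the subject (agent).
Option (1) clefts "an artefact" — the direct object, not what was asked.
Option (2) clefts "with reluctance" — the manner, not what was asked.
Option (3) clefts "Rosa" — that matches what the question asks about.
So the congruent reply is (3).

3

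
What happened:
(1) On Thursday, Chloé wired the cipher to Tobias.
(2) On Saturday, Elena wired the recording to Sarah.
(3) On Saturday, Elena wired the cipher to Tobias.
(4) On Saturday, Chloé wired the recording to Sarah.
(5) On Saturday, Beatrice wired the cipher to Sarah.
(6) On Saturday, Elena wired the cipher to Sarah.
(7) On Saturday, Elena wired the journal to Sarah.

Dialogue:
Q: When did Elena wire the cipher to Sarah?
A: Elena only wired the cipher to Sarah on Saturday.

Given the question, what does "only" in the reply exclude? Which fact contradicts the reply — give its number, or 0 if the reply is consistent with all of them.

Answering "When did ...?" puts focus on the setting — here, "on Saturday".
So "only" ranges over settings; the rest (Elena as agent and the cipher as thing and Sarah as recipient) is presupposed.
No fact keeps Elena as agent and the cipher as thing and Sarah as recipient while changing the setting; every other fact differs on something backgrounded. The reply stands.
(Fact (3) would refute a reading with focus on the recipient — but that is not what the question asks.)

0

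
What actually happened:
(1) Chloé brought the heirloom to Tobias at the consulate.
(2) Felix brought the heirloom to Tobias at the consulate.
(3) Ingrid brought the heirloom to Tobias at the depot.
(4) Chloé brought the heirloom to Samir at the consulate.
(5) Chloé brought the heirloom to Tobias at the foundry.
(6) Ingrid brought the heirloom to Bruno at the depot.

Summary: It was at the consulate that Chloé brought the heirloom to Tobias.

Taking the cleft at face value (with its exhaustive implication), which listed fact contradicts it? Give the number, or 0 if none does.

The cleft puts "at the consulate" in focus and presupposes the open proposition with Chloé as agent and the heirloom as thing and Tobias as recipient.
Exhaustivity: at the consulate is the only setting satisfying that background.
But fact (5) also has Chloé as agent and the heirloom as thing and Tobias as recipient, with setting = at the foundry — so the exhaustive reading fails.

5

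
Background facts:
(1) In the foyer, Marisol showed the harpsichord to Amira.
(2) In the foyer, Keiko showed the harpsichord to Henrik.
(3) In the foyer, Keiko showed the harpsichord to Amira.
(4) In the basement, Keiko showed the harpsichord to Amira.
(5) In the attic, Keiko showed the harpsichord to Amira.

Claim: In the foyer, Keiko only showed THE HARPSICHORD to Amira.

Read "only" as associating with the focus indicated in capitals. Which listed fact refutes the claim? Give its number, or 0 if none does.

The capitals mark "the harpsichord" as focus. So "only" rules out other things, with the rest (same agent, recipient, setting (Keiko / Amira / in the foyer)) as background.
Every other fact changes something in the background, not just the thing. Nothing refutes the claim.

0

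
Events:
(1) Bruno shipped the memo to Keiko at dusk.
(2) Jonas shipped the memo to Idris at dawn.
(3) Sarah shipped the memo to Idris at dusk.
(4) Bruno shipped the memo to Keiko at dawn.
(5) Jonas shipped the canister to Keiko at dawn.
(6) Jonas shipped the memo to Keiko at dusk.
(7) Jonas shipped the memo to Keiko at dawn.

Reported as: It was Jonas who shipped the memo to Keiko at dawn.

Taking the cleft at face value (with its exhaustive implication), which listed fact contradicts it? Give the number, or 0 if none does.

Focus of the cleft: "Jonas" (the agent). Presupposed background: the memo as thing and Keiko as recipient and at dawn as setting.
Exhaustivity: Jonas is the only agent satisfying that background.
But fact (4) also has the memo as thing and Keiko as recipient and at dawn as setting, with agent = Bruno — so the exhaustive reading fails.

4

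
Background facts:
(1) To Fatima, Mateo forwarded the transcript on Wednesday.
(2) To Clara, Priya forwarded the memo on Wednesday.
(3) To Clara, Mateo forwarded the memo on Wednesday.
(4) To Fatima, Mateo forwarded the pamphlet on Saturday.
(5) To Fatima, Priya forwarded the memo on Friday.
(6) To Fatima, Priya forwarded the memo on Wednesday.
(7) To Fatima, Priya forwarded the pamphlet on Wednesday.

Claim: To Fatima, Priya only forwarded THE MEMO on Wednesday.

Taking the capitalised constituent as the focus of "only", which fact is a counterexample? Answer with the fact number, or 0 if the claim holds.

Focus (in capitals) is "the memo" — the thing. "Only" excludes alternative things while holding fixed Priya as agent and Fatima as recipient and on Wednesday as setting.
Fact (7) shares the background but differs in thing (the pamphlet) — a counterexample.

7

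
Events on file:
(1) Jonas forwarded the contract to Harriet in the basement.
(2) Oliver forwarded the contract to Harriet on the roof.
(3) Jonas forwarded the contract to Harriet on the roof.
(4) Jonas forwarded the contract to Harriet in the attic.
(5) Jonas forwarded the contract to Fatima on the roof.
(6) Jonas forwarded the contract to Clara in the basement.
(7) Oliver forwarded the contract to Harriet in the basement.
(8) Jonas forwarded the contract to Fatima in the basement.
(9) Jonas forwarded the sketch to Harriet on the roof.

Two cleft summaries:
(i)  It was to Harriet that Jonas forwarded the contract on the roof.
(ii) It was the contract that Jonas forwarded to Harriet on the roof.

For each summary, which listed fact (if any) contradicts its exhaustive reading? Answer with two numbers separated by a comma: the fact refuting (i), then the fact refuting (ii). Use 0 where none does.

5, 9

Summary (i) focuses "Harriet" (the recipient); background agent = Jonas, thing = the contract, setting = on the roof. Fact (5) matches that background with recipient = Fatima — refutes (i).
Summary (ii) focuses "the contract" (the thing); background agent = Jonas, recipient = Harriet, setting = on the roof. Fact (9) matches that background with thing = the sketch — refutes (ii).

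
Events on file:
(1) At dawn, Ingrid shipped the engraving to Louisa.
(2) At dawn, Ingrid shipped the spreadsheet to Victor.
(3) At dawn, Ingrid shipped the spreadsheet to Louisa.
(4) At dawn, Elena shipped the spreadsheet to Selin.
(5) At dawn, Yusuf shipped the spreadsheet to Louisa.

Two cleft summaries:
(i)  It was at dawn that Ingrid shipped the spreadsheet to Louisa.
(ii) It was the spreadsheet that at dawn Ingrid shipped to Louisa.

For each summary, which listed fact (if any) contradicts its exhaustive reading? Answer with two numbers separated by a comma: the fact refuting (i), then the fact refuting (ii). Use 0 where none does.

0, 1

(i): focus "at dawn". No fact shares Ingrid as agent and the spreadsheet as thing and Louisa as recipient with a different setting. 0.
(ii): focus "the spreadsheet". Looking for Ingrid as agent and Louisa as recipient and at dawn as setting with some other thing — fact (1) has the engraving there. Refuted.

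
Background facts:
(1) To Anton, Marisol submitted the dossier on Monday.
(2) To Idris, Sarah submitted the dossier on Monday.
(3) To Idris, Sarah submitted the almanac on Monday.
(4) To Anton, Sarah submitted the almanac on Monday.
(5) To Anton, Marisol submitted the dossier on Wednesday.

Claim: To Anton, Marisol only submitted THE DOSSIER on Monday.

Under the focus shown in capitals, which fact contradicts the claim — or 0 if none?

Focus (in capitals) is "the dossier" — the thing. "Only" excludes alternative things while holding fixed agent = Marisol, recipient = Anton, setting = on Monday.
No fact matches agent = Marisol, recipient = Anton, setting = on Monday with a different thing — every other fact differs on at least one backgrounded slot. So no fact refutes it.

0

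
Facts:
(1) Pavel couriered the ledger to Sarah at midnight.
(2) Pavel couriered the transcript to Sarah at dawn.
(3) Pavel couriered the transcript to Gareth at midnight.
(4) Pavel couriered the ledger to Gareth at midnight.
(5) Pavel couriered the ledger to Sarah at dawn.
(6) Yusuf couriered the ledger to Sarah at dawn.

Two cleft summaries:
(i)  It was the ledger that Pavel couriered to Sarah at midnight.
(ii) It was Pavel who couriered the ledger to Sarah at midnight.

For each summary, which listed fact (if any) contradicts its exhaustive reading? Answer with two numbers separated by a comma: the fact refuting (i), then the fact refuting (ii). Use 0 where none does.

Summary (i) focuses "the ledger" (the thing); background same agent, recipient, setting (Pavel / Sarah / at midnight). No fact matches that background with a different thing, so 0.
Summary (ii) focuses "Pavel" (the agent); background same thing, recipient, setting (the ledger / Sarah / at midnight). No fact matches that background with a different agent, so 0.

0, 0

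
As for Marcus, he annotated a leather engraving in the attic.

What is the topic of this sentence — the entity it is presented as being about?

Marcus

The construction explicitly marks "Marcus" as what the sentence is about — the topic.
The remainder of the clause is the comment (what is said about the topic).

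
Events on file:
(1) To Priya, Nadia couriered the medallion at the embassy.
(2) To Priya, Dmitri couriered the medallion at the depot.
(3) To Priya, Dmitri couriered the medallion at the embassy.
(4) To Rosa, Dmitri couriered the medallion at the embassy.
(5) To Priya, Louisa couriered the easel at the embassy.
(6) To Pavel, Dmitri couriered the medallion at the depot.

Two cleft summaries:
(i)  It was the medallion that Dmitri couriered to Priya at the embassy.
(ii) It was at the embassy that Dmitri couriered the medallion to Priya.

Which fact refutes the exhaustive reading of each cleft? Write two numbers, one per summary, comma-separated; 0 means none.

0, 2

Summary (i) focuses "the medallion" (the thing); background same agent, recipient, setting (Dmitri / Priya / at the embassy). No fact matches that background with a different thing, so 0.
Summary (ii) focuses "at the embassy" (the setting); background same agent, thing, recipient (Dmitri / the medallion / Priya). Fact (2) matches that background with setting = at the depot — refutes (ii).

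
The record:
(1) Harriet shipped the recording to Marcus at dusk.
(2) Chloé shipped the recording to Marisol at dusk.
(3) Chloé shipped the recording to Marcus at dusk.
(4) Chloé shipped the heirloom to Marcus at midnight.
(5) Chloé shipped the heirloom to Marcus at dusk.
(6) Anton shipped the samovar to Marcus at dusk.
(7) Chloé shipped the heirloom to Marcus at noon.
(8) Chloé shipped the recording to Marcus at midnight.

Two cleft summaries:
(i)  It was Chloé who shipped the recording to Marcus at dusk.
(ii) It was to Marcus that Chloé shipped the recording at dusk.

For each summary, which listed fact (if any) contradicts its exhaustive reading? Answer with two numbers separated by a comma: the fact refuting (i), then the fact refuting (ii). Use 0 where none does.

Summary (i) focuses "Chloé" (the agent); background thing = the recording, recipient = Marcus, setting = at dusk. Fact (1) matches that background with agent = Harriet — refutes (i).
Summary (ii) focuses "Marcus" (the recipient); background agent = Chloé, thing = the recording, setting = at dusk. Fact (2) matches that background with recipient = Marisol — refutes (ii).

1, 2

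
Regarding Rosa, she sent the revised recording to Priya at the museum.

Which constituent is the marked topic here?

Rosa

The construction explicitly marks "Rosa" as what the sentence is about — the topic.
The remainder of the clause is the comment (what is said about the topic).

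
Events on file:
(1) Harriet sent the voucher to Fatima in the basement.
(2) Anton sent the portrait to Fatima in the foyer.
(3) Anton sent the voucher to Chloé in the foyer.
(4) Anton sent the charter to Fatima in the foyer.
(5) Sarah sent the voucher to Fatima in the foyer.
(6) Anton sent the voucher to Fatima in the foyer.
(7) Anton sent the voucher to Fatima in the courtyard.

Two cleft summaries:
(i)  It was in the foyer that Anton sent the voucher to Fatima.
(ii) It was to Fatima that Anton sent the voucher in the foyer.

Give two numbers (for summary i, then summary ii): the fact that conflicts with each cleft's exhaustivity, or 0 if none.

Summary (i) focuses "in the foyer" (the setting); background same agent, thing, recipient (Anton / the voucher / Fatima). Fact (7) matches that background with setting = in the courtyard — refutes (i).
Summary (ii) focuses "Fatima" (the recipient); background same agent, thing, setting (Anton / the voucher / in the foyer). Fact (3) matches that background with recipient = Chloé — refutes (ii).

7, 3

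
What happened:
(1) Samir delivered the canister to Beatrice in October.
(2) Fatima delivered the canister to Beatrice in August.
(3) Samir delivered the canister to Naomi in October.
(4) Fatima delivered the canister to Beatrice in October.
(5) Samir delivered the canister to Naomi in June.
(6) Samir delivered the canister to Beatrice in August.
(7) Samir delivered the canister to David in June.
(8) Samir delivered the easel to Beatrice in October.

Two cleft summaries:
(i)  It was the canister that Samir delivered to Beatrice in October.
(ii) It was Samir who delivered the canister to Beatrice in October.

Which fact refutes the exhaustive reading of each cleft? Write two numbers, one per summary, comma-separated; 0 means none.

(i): focus "the canister". Looking for Samir as agent and Beatrice as recipient and in October as setting with some other thing — fact (8) has the easel there. Refuted.
(ii): focus "Samir". Looking for the canister as thing and Beatrice as recipient and in October as setting with some other agent — fact (4) has Fatima there. Refuted.

8, 4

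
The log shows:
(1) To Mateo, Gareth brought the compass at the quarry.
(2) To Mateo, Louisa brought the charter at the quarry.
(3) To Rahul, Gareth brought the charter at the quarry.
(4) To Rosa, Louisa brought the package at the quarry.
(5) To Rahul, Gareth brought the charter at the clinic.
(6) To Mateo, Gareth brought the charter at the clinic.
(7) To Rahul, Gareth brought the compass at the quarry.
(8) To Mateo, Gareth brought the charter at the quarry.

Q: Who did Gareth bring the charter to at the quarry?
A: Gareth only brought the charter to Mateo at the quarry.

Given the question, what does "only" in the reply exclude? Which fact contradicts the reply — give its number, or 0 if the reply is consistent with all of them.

3

The question "Who did ... to ...?" targets the recipient, so in the reply the focus falls on "Mateo".
So "only" ranges over recipients; the rest (agent = Gareth, thing = the charter, setting = at the quarry) is presupposed.
Fact (3) shares the background with a different recipient (Rahul) — counterexample.
(Fact (1) would refute a reading with focus on the thing — but that is not what the question asks.)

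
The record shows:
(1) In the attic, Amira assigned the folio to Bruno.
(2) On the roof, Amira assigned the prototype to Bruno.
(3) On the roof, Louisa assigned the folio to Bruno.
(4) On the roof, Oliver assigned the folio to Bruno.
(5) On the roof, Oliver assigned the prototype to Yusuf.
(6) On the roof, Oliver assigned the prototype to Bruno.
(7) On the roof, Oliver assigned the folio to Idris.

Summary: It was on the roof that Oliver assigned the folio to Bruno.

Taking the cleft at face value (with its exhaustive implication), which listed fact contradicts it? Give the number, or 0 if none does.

Focus of the cleft: "on the roof" (the setting). Presupposed background: agent = Oliver, thing = the folio, recipient = Bruno.
Exhaustivity: on the roof is the only setting satisfying that background.
Every other fact differs from the presupposition on some backgrounded slot, so none challenges the exhaustivity.

0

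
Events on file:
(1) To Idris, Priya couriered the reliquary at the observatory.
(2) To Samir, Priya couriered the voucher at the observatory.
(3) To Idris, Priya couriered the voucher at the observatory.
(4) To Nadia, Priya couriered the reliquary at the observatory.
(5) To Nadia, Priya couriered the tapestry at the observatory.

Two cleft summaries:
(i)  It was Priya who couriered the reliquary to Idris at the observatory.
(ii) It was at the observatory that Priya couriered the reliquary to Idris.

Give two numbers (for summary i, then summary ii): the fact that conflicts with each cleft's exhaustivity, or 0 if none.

Summary (i) focuses "Priya" (the agent); background thing = the reliquary, recipient = Idris, setting = at the observatory. No fact matches that background with a different agent, so 0.
Summary (ii) focuses "at the observatory" (the setting); background agent = Priya, thing = the reliquary, recipient = Idris. No fact matches that background with a different setting, so 0.

0, 0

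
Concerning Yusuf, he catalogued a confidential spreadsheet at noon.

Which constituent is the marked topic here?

The construction explicitly marks "Yusuf" as what the sentence is about — the topic.
The remainder of the clause is the comment (what is said about the topic).

Yusuf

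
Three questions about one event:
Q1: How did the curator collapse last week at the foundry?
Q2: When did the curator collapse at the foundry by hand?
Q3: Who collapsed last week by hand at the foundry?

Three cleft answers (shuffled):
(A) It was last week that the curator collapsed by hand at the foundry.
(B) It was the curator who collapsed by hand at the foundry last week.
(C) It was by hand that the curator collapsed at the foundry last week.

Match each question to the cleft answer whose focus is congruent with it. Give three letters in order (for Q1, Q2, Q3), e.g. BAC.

CAB

Q1 asks about the manner; cleft (C) focuses "by hand", which is the manner — so Q1 → C.
Q2 asks about the time; cleft (A) focuses "last week", which is the time — so Q2 → A.
Q3 asks about the subject (agent); cleft (B) focuses "the curator", which is the subject (agent) — so Q3 → B.
Mapping: Q1→C, Q2→A, Q3→B.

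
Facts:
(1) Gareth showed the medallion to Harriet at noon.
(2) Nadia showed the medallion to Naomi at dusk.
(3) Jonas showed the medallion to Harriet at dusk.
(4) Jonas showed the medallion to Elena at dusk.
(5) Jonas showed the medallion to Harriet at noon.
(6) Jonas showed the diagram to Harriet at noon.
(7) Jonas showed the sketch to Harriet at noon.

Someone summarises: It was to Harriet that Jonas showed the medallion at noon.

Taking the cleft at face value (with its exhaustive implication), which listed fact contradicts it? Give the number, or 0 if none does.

The cleft puts "Harriet" in focus and presupposes the open proposition with same agent, thing, setting (Jonas / the medallion / at noon).
The exhaustive reading says no other recipient fits that background.
Every other fact differs from the presupposition on some backgrounded slot, so none challenges the exhaustivity.

0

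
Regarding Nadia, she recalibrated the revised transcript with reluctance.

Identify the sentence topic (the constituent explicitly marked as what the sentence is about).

The construction explicitly marks "Nadia" as what the sentence is about — the topic.
The remainder of the clause is the comment (what is said about the topic).

Nadia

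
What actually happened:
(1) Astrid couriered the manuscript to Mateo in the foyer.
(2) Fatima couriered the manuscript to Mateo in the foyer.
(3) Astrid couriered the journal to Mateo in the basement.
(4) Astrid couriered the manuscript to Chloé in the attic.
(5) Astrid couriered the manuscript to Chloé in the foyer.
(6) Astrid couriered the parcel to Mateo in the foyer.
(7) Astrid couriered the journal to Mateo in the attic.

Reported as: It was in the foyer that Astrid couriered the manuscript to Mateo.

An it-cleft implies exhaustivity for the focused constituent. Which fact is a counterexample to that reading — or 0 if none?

0

Focus of the cleft: "in the foyer" (the setting). Presupposed background: same agent, thing, recipient (Astrid / the manuscript / Mateo).
The exhaustive reading says no other setting fits that background.
No listed fact matches the background with a different setting. Exhaustivity holds.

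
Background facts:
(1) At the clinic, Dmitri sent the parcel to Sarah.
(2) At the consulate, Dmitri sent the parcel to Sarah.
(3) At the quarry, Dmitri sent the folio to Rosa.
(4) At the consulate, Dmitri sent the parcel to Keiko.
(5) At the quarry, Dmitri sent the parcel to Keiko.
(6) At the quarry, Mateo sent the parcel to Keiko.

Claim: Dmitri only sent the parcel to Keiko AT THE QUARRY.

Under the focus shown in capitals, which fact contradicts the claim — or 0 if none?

The capitals mark "at the quarry" as focus. So "only" rules out other settings, with the rest (same agent, thing, recipient (Dmitri / the parcel / Keiko)) as background.
Fact (4) matches on same agent, thing, recipient (Dmitri / the parcel / Keiko), but has setting = at the consulate instead. That refutes the claim.

4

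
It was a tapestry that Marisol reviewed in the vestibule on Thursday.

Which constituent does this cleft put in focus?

In an it-cleft "It was X that/who ...", the clefted constituent X is the focus; the that/who-clause expresses the presupposed open proposition.
Here the focus is "a tapestry". The backgrounded (presupposed) material includes "Marisol", "in the vestibule" and "on Thursday".

a tapestry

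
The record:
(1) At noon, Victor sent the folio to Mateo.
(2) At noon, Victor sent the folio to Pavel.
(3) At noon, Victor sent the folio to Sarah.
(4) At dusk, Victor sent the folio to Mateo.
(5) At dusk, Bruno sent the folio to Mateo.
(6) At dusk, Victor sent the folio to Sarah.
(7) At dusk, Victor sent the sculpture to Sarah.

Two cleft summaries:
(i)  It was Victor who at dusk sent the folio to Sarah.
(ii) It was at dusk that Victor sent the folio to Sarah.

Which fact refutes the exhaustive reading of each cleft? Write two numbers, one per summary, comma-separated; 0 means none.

Summary (i) focuses "Victor" (the agent); background the folio as thing and Sarah as recipient and at dusk as setting. No fact matches that background with a different agent, so 0.
Summary (ii) focuses "at dusk" (the setting); background Victor as agent and the folio as thing and Sarah as recipient. Fact (3) matches that background with setting = at noon — refutes (ii).

0, 3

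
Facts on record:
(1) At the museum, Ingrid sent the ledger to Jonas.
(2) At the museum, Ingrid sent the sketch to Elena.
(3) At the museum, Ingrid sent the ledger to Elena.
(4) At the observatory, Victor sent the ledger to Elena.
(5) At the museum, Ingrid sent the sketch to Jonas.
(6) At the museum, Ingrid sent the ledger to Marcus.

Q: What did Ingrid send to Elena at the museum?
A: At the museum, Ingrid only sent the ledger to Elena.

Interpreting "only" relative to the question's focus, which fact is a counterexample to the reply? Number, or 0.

2

The question "What did ...?" targets the thing, so in the reply the focus falls on "the ledger".
So "only" ranges over things; the rest (same agent, recipient, setting (Ingrid / Elena / at the museum)) is presupposed.
Fact (2) keeps same agent, recipient, setting (Ingrid / Elena / at the museum) but has thing = the sketch; that refutes the reply.
(Fact (1) would refute a reading with focus on the recipient — but that is not what the question asks.)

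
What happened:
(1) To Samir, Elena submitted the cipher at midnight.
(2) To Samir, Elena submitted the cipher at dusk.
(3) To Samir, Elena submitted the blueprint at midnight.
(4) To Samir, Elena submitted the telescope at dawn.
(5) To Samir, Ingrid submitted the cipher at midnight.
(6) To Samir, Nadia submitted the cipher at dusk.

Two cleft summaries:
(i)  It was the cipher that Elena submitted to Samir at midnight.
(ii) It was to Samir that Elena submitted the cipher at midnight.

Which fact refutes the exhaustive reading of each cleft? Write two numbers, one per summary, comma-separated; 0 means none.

3, 0

(i): focus "the cipher". Looking for same agent, recipient, setting (Elena / Samir / at midnight) with some other thing — fact (3) has the blueprint there. Refuted.
(ii): focus "Samir". No fact shares same agent, thing, setting (Elena / the cipher / at midnight) with a different recipient. 0.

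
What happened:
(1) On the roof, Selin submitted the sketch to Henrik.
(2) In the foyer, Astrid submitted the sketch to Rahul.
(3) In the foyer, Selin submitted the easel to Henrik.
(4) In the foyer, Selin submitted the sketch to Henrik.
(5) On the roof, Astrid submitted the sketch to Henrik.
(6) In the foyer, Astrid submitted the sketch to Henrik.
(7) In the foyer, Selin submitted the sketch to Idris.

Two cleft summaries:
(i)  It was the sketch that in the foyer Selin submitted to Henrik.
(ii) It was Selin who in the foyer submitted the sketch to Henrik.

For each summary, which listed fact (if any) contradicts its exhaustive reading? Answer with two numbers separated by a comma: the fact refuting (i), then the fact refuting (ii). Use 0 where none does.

(i): focus "the sketch". Looking for Selin as agent and Henrik as recipient and in the foyer as setting with some other thing — fact (3) has the easel there. Refuted.
(ii): focus "Selin". Looking for the sketch as thing and Henrik as recipient and in the foyer as setting with some other agent — fact (6) has Astrid there. Refuted.

3, 6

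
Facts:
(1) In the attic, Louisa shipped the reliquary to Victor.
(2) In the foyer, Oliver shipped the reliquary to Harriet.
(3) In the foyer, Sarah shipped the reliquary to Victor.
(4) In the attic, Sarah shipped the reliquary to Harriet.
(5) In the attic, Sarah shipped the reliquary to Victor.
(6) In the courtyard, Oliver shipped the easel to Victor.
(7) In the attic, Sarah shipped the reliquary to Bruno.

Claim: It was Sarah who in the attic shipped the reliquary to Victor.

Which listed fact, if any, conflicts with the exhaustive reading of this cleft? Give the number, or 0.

1

The cleft puts "Sarah" in focus and presupposes the open proposition with thing = the reliquary, recipient = Victor, setting = in the attic.
Exhaustivity: Sarah is the only agent satisfying that background.
But fact (1) also has thing = the reliquary, recipient = Victor, setting = in the attic, with agent = Louisa — so the exhaustive reading fails.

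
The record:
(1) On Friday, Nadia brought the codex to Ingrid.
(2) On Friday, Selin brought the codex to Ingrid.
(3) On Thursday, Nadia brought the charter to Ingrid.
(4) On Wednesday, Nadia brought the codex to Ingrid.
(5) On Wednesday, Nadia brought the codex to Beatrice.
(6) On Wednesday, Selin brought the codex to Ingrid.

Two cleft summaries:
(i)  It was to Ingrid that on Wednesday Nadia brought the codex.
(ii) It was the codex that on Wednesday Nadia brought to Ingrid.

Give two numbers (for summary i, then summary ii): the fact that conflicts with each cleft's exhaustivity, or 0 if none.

Summary (i) focuses "Ingrid" (the recipient); background agent = Nadia, thing = the codex, setting = on Wednesday. Fact (5) matches that background with recipient = Beatrice — refutes (i).
Summary (ii) focuses "the codex" (the thing); background agent = Nadia, recipient = Ingrid, setting = on Wednesday. No fact matches that background with a different thing, so 0.

5, 0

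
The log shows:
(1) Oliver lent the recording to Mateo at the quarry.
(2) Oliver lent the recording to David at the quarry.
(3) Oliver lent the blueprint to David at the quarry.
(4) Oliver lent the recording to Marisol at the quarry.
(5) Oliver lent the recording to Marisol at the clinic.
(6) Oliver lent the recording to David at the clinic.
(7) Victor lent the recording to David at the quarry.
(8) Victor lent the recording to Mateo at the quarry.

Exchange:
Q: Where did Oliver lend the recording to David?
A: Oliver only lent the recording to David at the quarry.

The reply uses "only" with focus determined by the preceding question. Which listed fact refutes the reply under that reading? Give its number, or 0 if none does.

6

The question "Where did ...?" targets the setting, so in the reply the focus falls on "at the quarry".
"Only" then excludes alternative settings while the background — Oliver as agent and the recording as thing and David as recipient — is held fixed.
Fact (6) shares the background with a different setting (at the clinic) — counterexample.
(Fact (3) would refute a reading with focus on the thing — but that is not what the question asks.)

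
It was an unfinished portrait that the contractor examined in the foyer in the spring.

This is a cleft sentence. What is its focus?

In an it-cleft "It was X that/who ...", the clefted constituent X is the focus; the that/who-clause expresses the presupposed open proposition.
Here the focus is "an unfinished portrait". The backgrounded (presupposed) material includes "the contractor", "in the foyer" and "in the spring".

an unfinished portrait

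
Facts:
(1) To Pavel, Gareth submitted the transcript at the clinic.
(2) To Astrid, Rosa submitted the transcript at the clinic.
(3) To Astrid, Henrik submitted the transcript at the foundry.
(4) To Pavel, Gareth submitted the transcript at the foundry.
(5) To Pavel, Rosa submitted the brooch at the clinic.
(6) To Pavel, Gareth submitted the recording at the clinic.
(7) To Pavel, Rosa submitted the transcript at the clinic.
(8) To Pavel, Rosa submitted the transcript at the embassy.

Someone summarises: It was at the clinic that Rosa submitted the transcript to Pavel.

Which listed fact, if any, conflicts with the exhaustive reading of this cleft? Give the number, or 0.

The cleft puts "at the clinic" in focus and presupposes the open proposition with Rosa as agent and the transcript as thing and Pavel as recipient.
The exhaustive reading says no other setting fits that background.
Fact (8) shares the background but with setting = at the embassy; exhaustivity is violated.

8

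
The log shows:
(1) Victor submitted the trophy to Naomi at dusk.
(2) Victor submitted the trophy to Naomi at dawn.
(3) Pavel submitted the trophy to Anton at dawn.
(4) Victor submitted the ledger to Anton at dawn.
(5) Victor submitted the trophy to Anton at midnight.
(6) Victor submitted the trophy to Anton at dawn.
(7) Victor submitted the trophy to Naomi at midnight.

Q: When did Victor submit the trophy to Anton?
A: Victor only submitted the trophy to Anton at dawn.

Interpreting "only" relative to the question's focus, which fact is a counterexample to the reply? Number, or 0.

Answering "When did ...?" puts focus on the setting — here, "at dawn".
So "only" ranges over settings; the rest (agent = Victor, thing = the trophy, recipient = Anton) is presupposed.
Fact (5) keeps agent = Victor, thing = the trophy, recipient = Anton but has setting = at midnight; that refutes the reply.
(Fact (4) would refute a reading with focus on the thing — but that is not what the question asks.)

5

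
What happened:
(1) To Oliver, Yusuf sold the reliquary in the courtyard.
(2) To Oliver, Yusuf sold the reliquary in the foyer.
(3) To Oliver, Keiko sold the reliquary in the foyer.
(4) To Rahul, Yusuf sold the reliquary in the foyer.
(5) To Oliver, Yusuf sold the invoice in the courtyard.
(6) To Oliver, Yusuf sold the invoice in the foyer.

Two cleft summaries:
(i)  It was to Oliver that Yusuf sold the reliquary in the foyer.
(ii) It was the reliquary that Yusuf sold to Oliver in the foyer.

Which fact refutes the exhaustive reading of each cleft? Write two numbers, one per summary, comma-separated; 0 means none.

Summary (i) focuses "Oliver" (the recipient); background agent = Yusuf, thing = the reliquary, setting = in the foyer. Fact (4) matches that background with recipient = Rahul — refutes (i).
Summary (ii) focuses "the reliquary" (the thing); background agent = Yusuf, recipient = Oliver, setting = in the foyer. Fact (6) matches that background with thing = the invoice — refutes (ii).

4, 6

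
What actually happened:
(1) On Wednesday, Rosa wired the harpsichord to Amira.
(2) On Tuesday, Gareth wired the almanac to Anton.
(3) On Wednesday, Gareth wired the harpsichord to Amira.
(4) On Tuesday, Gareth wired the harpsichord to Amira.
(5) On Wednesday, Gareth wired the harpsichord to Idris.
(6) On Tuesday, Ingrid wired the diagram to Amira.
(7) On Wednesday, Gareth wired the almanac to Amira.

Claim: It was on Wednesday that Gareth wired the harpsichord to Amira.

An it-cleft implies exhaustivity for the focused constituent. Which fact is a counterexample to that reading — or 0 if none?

4

The cleft puts "on Wednesday" in focus and presupposes the open proposition with Gareth as agent and the harpsichord as thing and Amira as recipient.
The exhaustive reading says no other setting fits that background.
But fact (4) also has Gareth as agent and the harpsichord as thing and Amira as recipient, with setting = on Tuesday — so the exhaustive reading fails.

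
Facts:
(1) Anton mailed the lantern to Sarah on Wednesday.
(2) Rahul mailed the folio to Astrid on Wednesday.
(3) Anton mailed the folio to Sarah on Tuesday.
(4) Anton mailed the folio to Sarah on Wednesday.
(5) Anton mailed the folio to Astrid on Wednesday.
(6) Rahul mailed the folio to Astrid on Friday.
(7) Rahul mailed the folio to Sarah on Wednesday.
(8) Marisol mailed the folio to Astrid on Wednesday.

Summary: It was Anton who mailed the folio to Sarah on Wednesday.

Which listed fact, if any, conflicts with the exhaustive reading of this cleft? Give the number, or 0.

The cleft puts "Anton" in focus and presupposes the open proposition with same thing, recipient, setting (the folio / Sarah / on Wednesday).
Exhaustivity: Anton is the only agent satisfying that background.
But fact (7) also has same thing, recipient, setting (the folio / Sarah / on Wednesday), with agent = Rahul — so the exhaustive reading fails.

7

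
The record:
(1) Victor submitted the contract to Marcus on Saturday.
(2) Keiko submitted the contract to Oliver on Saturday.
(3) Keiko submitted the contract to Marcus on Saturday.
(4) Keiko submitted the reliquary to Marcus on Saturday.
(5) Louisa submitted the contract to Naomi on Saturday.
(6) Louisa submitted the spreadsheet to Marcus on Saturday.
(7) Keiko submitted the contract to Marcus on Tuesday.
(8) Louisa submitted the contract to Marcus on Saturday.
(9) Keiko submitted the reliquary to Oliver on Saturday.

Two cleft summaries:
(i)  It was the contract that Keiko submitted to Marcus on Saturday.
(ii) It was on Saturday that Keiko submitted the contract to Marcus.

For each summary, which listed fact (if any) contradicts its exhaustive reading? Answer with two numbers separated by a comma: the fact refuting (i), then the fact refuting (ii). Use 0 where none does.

(i): focus "the contract". Looking for same agent, recipient, setting (Keiko / Marcus / on Saturday) with some other thing — fact (4) has the reliquary there. Refuted.
(ii): focus "on Saturday". Looking for same agent, thing, recipient (Keiko / the contract / Marcus) with some other setting — fact (7) has on Tuesday there. Refuted.

4, 7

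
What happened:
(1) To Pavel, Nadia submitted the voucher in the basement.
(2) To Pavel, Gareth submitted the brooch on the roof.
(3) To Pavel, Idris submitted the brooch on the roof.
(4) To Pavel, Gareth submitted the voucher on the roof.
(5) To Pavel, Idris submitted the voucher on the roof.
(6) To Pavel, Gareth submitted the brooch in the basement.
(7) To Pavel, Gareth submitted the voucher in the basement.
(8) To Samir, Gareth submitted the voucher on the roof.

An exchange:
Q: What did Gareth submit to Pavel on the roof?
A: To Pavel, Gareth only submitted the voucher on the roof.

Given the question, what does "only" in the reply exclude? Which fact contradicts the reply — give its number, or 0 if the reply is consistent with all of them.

The question "What did ...?" targets the thing, so in the reply the focus falls on "the voucher".
So "only" ranges over things; the rest (agent = Gareth, recipient = Pavel, setting = on the roof) is presupposed.
Fact (2) shares the background with a different thing (the brooch) — counterexample.
(Fact (7) would refute a reading with focus on the setting — but that is not what the question asks.)

2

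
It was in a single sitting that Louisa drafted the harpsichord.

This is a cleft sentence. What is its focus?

in a single sitting

In an it-cleft "It was X that/who ...", the clefted constituent X is the focus; the that/who-clause expresses the presupposed open proposition.
Here the focus is "in a single sitting". The backgrounded (presupposed) material includes "Louisa" and "the harpsichord".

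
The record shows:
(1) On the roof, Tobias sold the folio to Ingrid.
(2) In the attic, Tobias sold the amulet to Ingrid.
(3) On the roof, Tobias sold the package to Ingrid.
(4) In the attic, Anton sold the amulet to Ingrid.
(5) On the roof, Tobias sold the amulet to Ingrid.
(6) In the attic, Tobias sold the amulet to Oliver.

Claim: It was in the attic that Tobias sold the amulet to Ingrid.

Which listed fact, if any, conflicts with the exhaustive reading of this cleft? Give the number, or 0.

5

The cleft puts "in the attic" in focus and presupposes the open proposition with agent = Tobias, thing = the amulet, recipient = Ingrid.
Exhaustivity: in the attic is the only setting satisfying that background.
But fact (5) also has agent = Tobias, thing = the amulet, recipient = Ingrid, with setting = on the roof — so the exhaustive reading fails.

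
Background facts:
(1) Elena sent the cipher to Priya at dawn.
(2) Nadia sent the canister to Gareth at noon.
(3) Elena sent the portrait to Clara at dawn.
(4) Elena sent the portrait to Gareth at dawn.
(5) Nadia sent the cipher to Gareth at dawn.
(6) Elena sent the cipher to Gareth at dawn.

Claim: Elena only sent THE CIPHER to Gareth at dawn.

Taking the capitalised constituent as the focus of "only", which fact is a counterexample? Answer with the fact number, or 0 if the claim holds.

4

The capitals mark "the cipher" as focus. So "only" rules out other things, with the rest (agent = Elena, recipient = Gareth, setting = at dawn) as background.
Fact (4) shares the background but differs in thing (the portrait) — a counterexample.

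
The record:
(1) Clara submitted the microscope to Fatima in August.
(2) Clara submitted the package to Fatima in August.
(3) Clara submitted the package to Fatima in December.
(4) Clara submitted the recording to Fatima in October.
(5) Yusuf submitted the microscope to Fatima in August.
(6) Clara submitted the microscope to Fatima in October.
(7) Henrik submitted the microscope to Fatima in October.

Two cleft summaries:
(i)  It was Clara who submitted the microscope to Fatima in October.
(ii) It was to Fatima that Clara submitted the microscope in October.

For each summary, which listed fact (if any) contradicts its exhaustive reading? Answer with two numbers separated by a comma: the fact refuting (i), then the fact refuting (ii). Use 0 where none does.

7, 0

Summary (i) focuses "Clara" (the agent); background same thing, recipient, setting (the microscope / Fatima / in October). Fact (7) matches that background with agent = Henrik — refutes (i).
Summary (ii) focuses "Fatima" (the recipient); background same agent, thing, setting (Clara / the microscope / in October). No fact matches that background with a different recipient, so 0.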